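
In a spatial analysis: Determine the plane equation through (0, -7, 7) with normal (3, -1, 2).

The plane through P with normal n = (a, b, c) satisfies n·(r - P) = 0,
i.e. ax + by + cz = a·x₀ + b·y₀ + c·z₀.
d = 3·0 + (-1)·(-7) + 2·7
  = 0 + 7 + 14
  = 21
Equation: 3x - y + 2z = 21

3x - y + 2z = 21


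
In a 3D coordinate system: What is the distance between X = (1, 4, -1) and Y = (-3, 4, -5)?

d = √[(x₂-x₁)² + (y₂-y₁)² + (z₂-z₁)²]
  = √[(-4)² + 0² + (-4)²]
  = √[16 + 0 + 16]
  = √32
  ≈ 5.657

5.657


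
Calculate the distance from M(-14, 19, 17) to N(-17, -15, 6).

d = √[(x₂-x₁)² + (y₂-y₁)² + (z₂-z₁)²]
  = √[(-3)² + (-34)² + (-11)²]
  = √[9 + 1156 + 121]
  = √1286
  ≈ 35.86

35.86


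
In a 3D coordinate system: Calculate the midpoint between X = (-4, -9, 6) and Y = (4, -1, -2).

M = ((x₁+x₂)/2, (y₁+y₂)/2, (z₁+z₂)/2)
  = ((-4 + 4)/2, (-9 - 1)/2, (6 - 2)/2)
  = (0/2, -10/2, 4/2)
  = (0, -5, 2)

(0, -5, 2)


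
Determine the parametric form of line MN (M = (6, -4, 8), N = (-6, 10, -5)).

Direction vector d = N - M = (-6 - 6, 10 + 4, -5 - 8) = (-12, 14, -13)
Parametric form r = M + t·d:
x = 6 - 12t, y = -4 + 14t, z = 8 - 13t

x = 6 - 12t, y = -4 + 14t, z = 8 - 13t


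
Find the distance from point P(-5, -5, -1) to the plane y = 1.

distance = |a·x₀ + b·y₀ + c·z₀ - d| / √(a² + b² + c²)
  = |0·(-5) + 1·(-5) + 0·(-1) - 1| / √(0² + 1² + 0²)
  = |0 - 5 + 0 - 1| / √(0 + 1 + 0)
  = |-6| / √1
  = 6 / 1
  ≈ 6

6


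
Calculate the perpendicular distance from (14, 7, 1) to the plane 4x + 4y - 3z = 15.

distance = |a·x₀ + b·y₀ + c·z₀ - d| / √(a² + b² + c²)
  = |4·14 + 4·7 + (-3)·1 - 15| / √(4² + 4² + (-3)²)
  = |56 + 28 - 3 - 15| / √(16 + 16 + 9)
  = |66| / √41
  = 66 / 6.403
  ≈ 10.31

10.31


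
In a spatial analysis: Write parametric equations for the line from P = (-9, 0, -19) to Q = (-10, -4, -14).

Direction vector d = Q - P = (-10 + 9, -4 + 0, -14 + 19) = (-1, -4, 5)
Parametric form r = P + t·d:
x = -9 - t, y = 0 - 4t, z = -19 + 5t

x = -9 - t, y = 0 - 4t, z = -19 + 5t


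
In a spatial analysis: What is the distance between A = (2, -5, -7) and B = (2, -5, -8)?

d = √[(x₂-x₁)² + (y₂-y₁)² + (z₂-z₁)²]
  = √[0² + 0² + (-1)²]
  = √[0 + 0 + 1]
  = √1
  ≈ 1

1


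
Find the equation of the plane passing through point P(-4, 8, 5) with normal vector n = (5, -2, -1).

The plane through P with normal n = (a, b, c) satisfies n·(r - P) = 0,
i.e. ax + by + cz = a·x₀ + b·y₀ + c·z₀.
d = 5·(-4) + (-2)·8 + (-1)·5
  = -20 - 16 - 5
  = -41
Equation: 5x - 2y - z = -41

5x - 2y - z = -41


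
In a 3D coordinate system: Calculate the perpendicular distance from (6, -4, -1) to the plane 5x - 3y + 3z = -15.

distance = |a·x₀ + b·y₀ + c·z₀ - d| / √(a² + b² + c²)
  = |5·6 + (-3)·(-4) + 3·(-1) - (-15)| / √(5² + (-3)² + 3²)
  = |30 + 12 - 3 + 15| / √(25 + 9 + 9)
  = |54| / √43
  = 54 / 6.557
  ≈ 8.235

8.235


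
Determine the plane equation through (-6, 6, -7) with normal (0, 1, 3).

The plane through P with normal n = (a, b, c) satisfies n·(r - P) = 0,
i.e. ax + by + cz = a·x₀ + b·y₀ + c·z₀.
d = 0·(-6) + 1·6 + 3·(-7)
  = 0 + 6 - 21
  = -15
Equation: y + 3z = -15

y + 3z = -15


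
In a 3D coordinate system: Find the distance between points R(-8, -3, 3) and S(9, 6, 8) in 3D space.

d = √[(x₂-x₁)² + (y₂-y₁)² + (z₂-z₁)²]
  = √[17² + 9² + 5²]
  = √[289 + 81 + 25]
  = √395
  ≈ 19.87

19.87


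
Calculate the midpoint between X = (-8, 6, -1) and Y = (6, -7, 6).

M = ((x₁+x₂)/2, (y₁+y₂)/2, (z₁+z₂)/2)
  = ((-8 + 6)/2, (6 - 7)/2, (-1 + 6)/2)
  = (-2/2, -1/2, 5/2)
  = (-1, -0.5, 2.5)

(-1, -0.5, 2.5)


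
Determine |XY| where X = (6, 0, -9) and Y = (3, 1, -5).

d = √[(x₂-x₁)² + (y₂-y₁)² + (z₂-z₁)²]
  = √[(-3)² + 1² + 4²]
  = √[9 + 1 + 16]
  = √26
  ≈ 5.099

5.099


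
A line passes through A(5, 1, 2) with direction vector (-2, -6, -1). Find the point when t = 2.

P(t) = A + t·d
  = (5 + (-2)·2, 1 + (-6)·2, 2 + (-1)·2)
  = (5 - 4, 1 - 12, 2 - 2)
  = (1, -11, 0)

(1, -11, 0)


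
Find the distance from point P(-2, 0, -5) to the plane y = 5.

distance = |a·x₀ + b·y₀ + c·z₀ - d| / √(a² + b² + c²)
  = |0·(-2) + 1·0 + 0·(-5) - 5| / √(0² + 1² + 0²)
  = |0 + 0 + 0 - 5| / √(0 + 1 + 0)
  = |-5| / √1
  = 5 / 1
  ≈ 5

5


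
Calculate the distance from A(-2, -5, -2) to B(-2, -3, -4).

d = √[(x₂-x₁)² + (y₂-y₁)² + (z₂-z₁)²]
  = √[0² + 2² + (-2)²]
  = √[0 + 4 + 4]
  = √8
  ≈ 2.828

2.828


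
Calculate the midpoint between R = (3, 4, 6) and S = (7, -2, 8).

M = ((x₁+x₂)/2, (y₁+y₂)/2, (z₁+z₂)/2)
  = ((3 + 7)/2, (4 - 2)/2, (6 + 8)/2)
  = (10/2, 2/2, 14/2)
  = (5, 1, 7)

(5, 1, 7)


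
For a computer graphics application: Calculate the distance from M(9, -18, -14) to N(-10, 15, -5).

d = √[(x₂-x₁)² + (y₂-y₁)² + (z₂-z₁)²]
  = √[(-19)² + 33² + 9²]
  = √[361 + 1089 + 81]
  = √1531
  ≈ 39.13

39.13


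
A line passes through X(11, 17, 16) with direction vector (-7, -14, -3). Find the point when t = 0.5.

P(t) = X + t·d
  = (11 + (-7)·0.5, 17 + (-14)·0.5, 16 + (-3)·0.5)
  = (11 - 3.5, 17 - 7, 16 - 1.5)
  = (7.5, 10, 14.5)

(7.5, 10, 14.5)


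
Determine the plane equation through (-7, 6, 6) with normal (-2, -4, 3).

The plane through P with normal n = (a, b, c) satisfies n·(r - P) = 0,
i.e. ax + by + cz = a·x₀ + b·y₀ + c·z₀.
d = (-2)·(-7) + (-4)·6 + 3·6
  = 14 - 24 + 18
  = 8
Equation: -2x - 4y + 3z = 8

-2x - 4y + 3z = 8


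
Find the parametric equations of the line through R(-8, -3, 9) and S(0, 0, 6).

Direction vector d = S - R = (0 + 8, 0 + 3, 6 - 9) = (8, 3, -3)
Parametric form r = R + t·d:
x = -8 + 8t, y = -3 + 3t, z = 9 - 3t

x = -8 + 8t, y = -3 + 3t, z = 9 - 3t


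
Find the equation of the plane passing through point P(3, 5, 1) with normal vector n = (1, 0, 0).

The plane through P with normal n = (a, b, c) satisfies n·(r - P) = 0,
i.e. ax + by + cz = a·x₀ + b·y₀ + c·z₀.
d = 1·3 + 0·5 + 0·1
  = 3 + 0 + 0
  = 3
Equation: x = 3

x = 3


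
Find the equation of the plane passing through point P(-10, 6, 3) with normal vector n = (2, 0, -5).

The plane through P with normal n = (a, b, c) satisfies n·(r - P) = 0,
i.e. ax + by + cz = a·x₀ + b·y₀ + c·z₀.
d = 2·(-10) + 0·6 + (-5)·3
  = -20 + 0 - 15
  = -35
Equation: 2x - 5z = -35

2x - 5z = -35


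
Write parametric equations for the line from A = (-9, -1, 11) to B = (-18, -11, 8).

Direction vector d = B - A = (-18 + 9, -11 + 1, 8 - 11) = (-9, -10, -3)
Parametric form r = A + t·d:
x = -9 - 9t, y = -1 - 10t, z = 11 - 3t

x = -9 - 9t, y = -1 - 10t, z = 11 - 3t


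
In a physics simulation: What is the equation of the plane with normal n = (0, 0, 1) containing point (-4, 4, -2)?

The plane through P with normal n = (a, b, c) satisfies n·(r - P) = 0,
i.e. ax + by + cz = a·x₀ + b·y₀ + c·z₀.
d = 0·(-4) + 0·4 + 1·(-2)
  = 0 + 0 - 2
  = -2
Equation: z = -2

z = -2


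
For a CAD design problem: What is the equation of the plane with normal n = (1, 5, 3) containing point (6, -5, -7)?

The plane through P with normal n = (a, b, c) satisfies n·(r - P) = 0,
i.e. ax + by + cz = a·x₀ + b·y₀ + c·z₀.
d = 1·6 + 5·(-5) + 3·(-7)
  = 6 - 25 - 21
  = -40
Equation: x + 5y + 3z = -40

x + 5y + 3z = -40


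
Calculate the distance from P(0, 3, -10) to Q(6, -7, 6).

d = √[(x₂-x₁)² + (y₂-y₁)² + (z₂-z₁)²]
  = √[6² + (-10)² + 16²]
  = √[36 + 100 + 256]
  = √392
  ≈ 19.8

19.8


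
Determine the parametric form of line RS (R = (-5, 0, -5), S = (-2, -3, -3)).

Direction vector d = S - R = (-2 + 5, -3 + 0, -3 + 5) = (3, -3, 2)
Parametric form r = R + t·d:
x = -5 + 3t, y = 0 - 3t, z = -5 + 2t

x = -5 + 3t, y = 0 - 3t, z = -5 + 2t


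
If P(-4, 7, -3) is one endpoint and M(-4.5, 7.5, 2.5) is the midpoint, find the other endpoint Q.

Q = 2M - P
  = (2·(-4.5) - (-4), 2·7.5 - 7, 2·2.5 - (-3))
  = (-9 + 4, 15 - 7, 5 + 3)
  = (-5, 8, 8)

(-5, 8, 8)


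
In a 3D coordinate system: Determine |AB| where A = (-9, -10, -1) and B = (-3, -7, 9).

d = √[(x₂-x₁)² + (y₂-y₁)² + (z₂-z₁)²]
  = √[6² + 3² + 10²]
  = √[36 + 9 + 100]
  = √145
  ≈ 12.04

12.04


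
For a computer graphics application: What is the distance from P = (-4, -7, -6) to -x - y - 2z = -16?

distance = |a·x₀ + b·y₀ + c·z₀ - d| / √(a² + b² + c²)
  = |(-1)·(-4) + (-1)·(-7) + (-2)·(-6) - (-16)| / √((-1)² + (-1)² + (-2)²)
  = |4 + 7 + 12 + 16| / √(1 + 1 + 4)
  = |39| / √6
  = 39 / 2.449
  ≈ 15.92

15.92


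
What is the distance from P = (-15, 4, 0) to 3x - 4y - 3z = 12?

distance = |a·x₀ + b·y₀ + c·z₀ - d| / √(a² + b² + c²)
  = |3·(-15) + (-4)·4 + (-3)·0 - 12| / √(3² + (-4)² + (-3)²)
  = |-45 - 16 + 0 - 12| / √(9 + 16 + 9)
  = |-73| / √34
  = 73 / 5.831
  ≈ 12.52

12.52


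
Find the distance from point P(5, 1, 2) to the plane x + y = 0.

distance = |a·x₀ + b·y₀ + c·z₀ - d| / √(a² + b² + c²)
  = |1·5 + 1·1 + 0·2 - 0| / √(1² + 1² + 0²)
  = |5 + 1 + 0 + 0| / √(1 + 1 + 0)
  = |6| / √2
  = 6 / 1.414
  ≈ 4.243

4.243


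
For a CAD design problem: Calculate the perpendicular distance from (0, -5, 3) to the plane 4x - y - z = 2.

distance = |a·x₀ + b·y₀ + c·z₀ - d| / √(a² + b² + c²)
  = |4·0 + (-1)·(-5) + (-1)·3 - 2| / √(4² + (-1)² + (-1)²)
  = |0 + 5 - 3 - 2| / √(16 + 1 + 1)
  = |0| / √18
  = 0 / 4.243
  ≈ 0

0


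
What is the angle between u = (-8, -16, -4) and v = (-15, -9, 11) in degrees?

u·v = (-8)·(-15) + (-16)·(-9) + (-4)·11 = 120 + 144 - 44 = 220
|u| = √((-8)² + (-16)² + (-4)²) = √336 ≈ 18.33
|v| = √((-15)² + (-9)² + 11²) = √427 ≈ 20.66
cos θ = (u·v)/(|u||v|) = 220/(18.33·20.66) ≈ 0.5808
θ = arccos(0.5808) ≈ 54.49°

54.49°


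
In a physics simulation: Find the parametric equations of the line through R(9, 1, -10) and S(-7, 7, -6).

Direction vector d = S - R = (-7 - 9, 7 - 1, -6 + 10) = (-16, 6, 4)
Parametric form r = R + t·d:
x = 9 - 16t, y = 1 + 6t, z = -10 + 4t

x = 9 - 16t, y = 1 + 6t, z = -10 + 4t


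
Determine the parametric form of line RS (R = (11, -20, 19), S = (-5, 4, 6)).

Direction vector d = S - R = (-5 - 11, 4 + 20, 6 - 19) = (-16, 24, -13)
Parametric form r = R + t·d:
x = 11 - 16t, y = -20 + 24t, z = 19 - 13t

x = 11 - 16t, y = -20 + 24t, z = 19 - 13t


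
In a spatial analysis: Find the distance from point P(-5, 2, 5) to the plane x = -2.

distance = |a·x₀ + b·y₀ + c·z₀ - d| / √(a² + b² + c²)
  = |1·(-5) + 0·2 + 0·5 - (-2)| / √(1² + 0² + 0²)
  = |-5 + 0 + 0 + 2| / √(1 + 0 + 0)
  = |-3| / √1
  = 3 / 1
  ≈ 3

3


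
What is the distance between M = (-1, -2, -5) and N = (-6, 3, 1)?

d = √[(x₂-x₁)² + (y₂-y₁)² + (z₂-z₁)²]
  = √[(-5)² + 5² + 6²]
  = √[25 + 25 + 36]
  = √86
  ≈ 9.274

9.274


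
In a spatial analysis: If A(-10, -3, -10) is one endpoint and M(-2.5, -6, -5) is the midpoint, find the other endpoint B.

B = 2M - A
  = (2·(-2.5) - (-10), 2·(-6) - (-3), 2·(-5) - (-10))
  = (-5 + 10, -12 + 3, -10 + 10)
  = (5, -9, 0)

(5, -9, 0)


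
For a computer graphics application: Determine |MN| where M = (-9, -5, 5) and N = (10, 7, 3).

d = √[(x₂-x₁)² + (y₂-y₁)² + (z₂-z₁)²]
  = √[19² + 12² + (-2)²]
  = √[361 + 144 + 4]
  = √509
  ≈ 22.56

22.56


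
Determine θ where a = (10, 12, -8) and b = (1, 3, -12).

a·b = 10·1 + 12·3 + (-8)·(-12) = 10 + 36 + 96 = 142
|a| = √(10² + 12² + (-8)²) = √308 ≈ 17.55
|b| = √(1² + 3² + (-12)²) = √154 ≈ 12.41
cos θ = (a·b)/(|a||b|) = 142/(17.55·12.41) ≈ 0.652
θ = arccos(0.652) ≈ 49.31°

49.31°


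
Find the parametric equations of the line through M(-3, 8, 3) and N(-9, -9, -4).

Direction vector d = N - M = (-9 + 3, -9 - 8, -4 - 3) = (-6, -17, -7)
Parametric form r = M + t·d:
x = -3 - 6t, y = 8 - 17t, z = 3 - 7t

x = -3 - 6t, y = 8 - 17t, z = 3 - 7t


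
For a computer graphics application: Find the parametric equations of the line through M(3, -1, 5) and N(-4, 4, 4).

Direction vector d = N - M = (-4 - 3, 4 + 1, 4 - 5) = (-7, 5, -1)
Parametric form r = M + t·d:
x = 3 - 7t, y = -1 + 5t, z = 5 - t

x = 3 - 7t, y = -1 + 5t, z = 5 - t


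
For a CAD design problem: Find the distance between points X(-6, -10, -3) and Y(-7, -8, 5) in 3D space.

d = √[(x₂-x₁)² + (y₂-y₁)² + (z₂-z₁)²]
  = √[(-1)² + 2² + 8²]
  = √[1 + 4 + 64]
  = √69
  ≈ 8.307

8.307


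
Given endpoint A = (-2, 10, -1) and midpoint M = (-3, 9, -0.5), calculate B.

B = 2M - A
  = (2·(-3) - (-2), 2·9 - 10, 2·(-0.5) - (-1))
  = (-6 + 2, 18 - 10, -1 + 1)
  = (-4, 8, 0)

(-4, 8, 0)


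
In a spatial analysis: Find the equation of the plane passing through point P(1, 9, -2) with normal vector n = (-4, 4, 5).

The plane through P with normal n = (a, b, c) satisfies n·(r - P) = 0,
i.e. ax + by + cz = a·x₀ + b·y₀ + c·z₀.
d = (-4)·1 + 4·9 + 5·(-2)
  = -4 + 36 - 10
  = 22
Equation: -4x + 4y + 5z = 22

-4x + 4y + 5z = 22


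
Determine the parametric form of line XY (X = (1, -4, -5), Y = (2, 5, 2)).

Direction vector d = Y - X = (2 - 1, 5 + 4, 2 + 5) = (1, 9, 7)
Parametric form r = X + t·d:
x = 1 + t, y = -4 + 9t, z = -5 + 7t

x = 1 + t, y = -4 + 9t, z = -5 + 7t


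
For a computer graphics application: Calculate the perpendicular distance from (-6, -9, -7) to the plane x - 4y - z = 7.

distance = |a·x₀ + b·y₀ + c·z₀ - d| / √(a² + b² + c²)
  = |1·(-6) + (-4)·(-9) + (-1)·(-7) - 7| / √(1² + (-4)² + (-1)²)
  = |-6 + 36 + 7 - 7| / √(1 + 16 + 1)
  = |30| / √18
  = 30 / 4.243
  ≈ 7.071

7.071


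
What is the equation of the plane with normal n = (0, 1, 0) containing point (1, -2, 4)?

The plane through P with normal n = (a, b, c) satisfies n·(r - P) = 0,
i.e. ax + by + cz = a·x₀ + b·y₀ + c·z₀.
d = 0·1 + 1·(-2) + 0·4
  = 0 - 2 + 0
  = -2
Equation: y = -2

y = -2


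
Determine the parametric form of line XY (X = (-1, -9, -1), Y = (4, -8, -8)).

Direction vector d = Y - X = (4 + 1, -8 + 9, -8 + 1) = (5, 1, -7)
Parametric form r = X + t·d:
x = -1 + 5t, y = -9 + t, z = -1 - 7t

x = -1 + 5t, y = -9 + t, z = -1 - 7t


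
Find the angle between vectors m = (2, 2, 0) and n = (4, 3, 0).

m·n = 2·4 + 2·3 + 0·0 = 8 + 6 + 0 = 14
|m| = √(2² + 2² + 0²) = √8 ≈ 2.828
|n| = √(4² + 3² + 0²) = √25 ≈ 5
cos θ = (m·n)/(|m||n|) = 14/(2.828·5) ≈ 0.9899
θ = arccos(0.9899) ≈ 8.13°

8.13°


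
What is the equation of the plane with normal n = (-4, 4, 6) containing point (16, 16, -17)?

The plane through P with normal n = (a, b, c) satisfies n·(r - P) = 0,
i.e. ax + by + cz = a·x₀ + b·y₀ + c·z₀.
d = (-4)·16 + 4·16 + 6·(-17)
  = -64 + 64 - 102
  = -102
Equation: -4x + 4y + 6z = -102

-4x + 4y + 6z = -102


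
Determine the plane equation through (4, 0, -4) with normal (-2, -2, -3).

The plane through P with normal n = (a, b, c) satisfies n·(r - P) = 0,
i.e. ax + by + cz = a·x₀ + b·y₀ + c·z₀.
d = (-2)·4 + (-2)·0 + (-3)·(-4)
  = -8 + 0 + 12
  = 4
Equation: -2x - 2y - 3z = 4

-2x - 2y - 3z = 4


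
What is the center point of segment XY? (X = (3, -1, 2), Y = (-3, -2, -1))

M = ((x₁+x₂)/2, (y₁+y₂)/2, (z₁+z₂)/2)
  = ((3 - 3)/2, (-1 - 2)/2, (2 - 1)/2)
  = (0/2, -3/2, 1/2)
  = (0, -1.5, 0.5)

(0, -1.5, 0.5)


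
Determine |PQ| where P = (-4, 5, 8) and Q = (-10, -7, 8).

d = √[(x₂-x₁)² + (y₂-y₁)² + (z₂-z₁)²]
  = √[(-6)² + (-12)² + 0²]
  = √[36 + 144 + 0]
  = √180
  ≈ 13.42

13.42


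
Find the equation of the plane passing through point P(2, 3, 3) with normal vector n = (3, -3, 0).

The plane through P with normal n = (a, b, c) satisfies n·(r - P) = 0,
i.e. ax + by + cz = a·x₀ + b·y₀ + c·z₀.
d = 3·2 + (-3)·3 + 0·3
  = 6 - 9 + 0
  = -3
Equation: 3x - 3y = -3

3x - 3y = -3


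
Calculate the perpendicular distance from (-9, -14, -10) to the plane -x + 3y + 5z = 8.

distance = |a·x₀ + b·y₀ + c·z₀ - d| / √(a² + b² + c²)
  = |(-1)·(-9) + 3·(-14) + 5·(-10) - 8| / √((-1)² + 3² + 5²)
  = |9 - 42 - 50 - 8| / √(1 + 9 + 25)
  = |-91| / √35
  = 91 / 5.916
  ≈ 15.38

15.38


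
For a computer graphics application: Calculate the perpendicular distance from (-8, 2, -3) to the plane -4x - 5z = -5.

distance = |a·x₀ + b·y₀ + c·z₀ - d| / √(a² + b² + c²)
  = |(-4)·(-8) + 0·2 + (-5)·(-3) - (-5)| / √((-4)² + 0² + (-5)²)
  = |32 + 0 + 15 + 5| / √(16 + 0 + 25)
  = |52| / √41
  = 52 / 6.403
  ≈ 8.121

8.121


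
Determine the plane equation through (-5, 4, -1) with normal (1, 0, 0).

The plane through P with normal n = (a, b, c) satisfies n·(r - P) = 0,
i.e. ax + by + cz = a·x₀ + b·y₀ + c·z₀.
d = 1·(-5) + 0·4 + 0·(-1)
  = -5 + 0 + 0
  = -5
Equation: x = -5

x = -5


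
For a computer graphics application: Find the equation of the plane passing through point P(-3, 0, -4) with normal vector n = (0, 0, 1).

The plane through P with normal n = (a, b, c) satisfies n·(r - P) = 0,
i.e. ax + by + cz = a·x₀ + b·y₀ + c·z₀.
d = 0·(-3) + 0·0 + 1·(-4)
  = 0 + 0 - 4
  = -4
Equation: z = -4

z = -4


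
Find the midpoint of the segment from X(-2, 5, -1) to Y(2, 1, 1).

M = ((x₁+x₂)/2, (y₁+y₂)/2, (z₁+z₂)/2)
  = ((-2 + 2)/2, (5 + 1)/2, (-1 + 1)/2)
  = (0/2, 6/2, 0/2)
  = (0, 3, 0)

(0, 3, 0)


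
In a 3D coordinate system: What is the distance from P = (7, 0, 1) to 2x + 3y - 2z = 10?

distance = |a·x₀ + b·y₀ + c·z₀ - d| / √(a² + b² + c²)
  = |2·7 + 3·0 + (-2)·1 - 10| / √(2² + 3² + (-2)²)
  = |14 + 0 - 2 - 10| / √(4 + 9 + 4)
  = |2| / √17
  = 2 / 4.123
  ≈ 0.4851

0.4851


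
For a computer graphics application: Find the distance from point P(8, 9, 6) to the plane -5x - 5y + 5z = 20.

distance = |a·x₀ + b·y₀ + c·z₀ - d| / √(a² + b² + c²)
  = |(-5)·8 + (-5)·9 + 5·6 - 20| / √((-5)² + (-5)² + 5²)
  = |-40 - 45 + 30 - 20| / √(25 + 25 + 25)
  = |-75| / √75
  = 75 / 8.66
  ≈ 8.66

8.66


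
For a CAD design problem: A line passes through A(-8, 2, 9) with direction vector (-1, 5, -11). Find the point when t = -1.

P(t) = A + t·d
  = (-8 + (-1)·(-1), 2 + 5·(-1), 9 + (-11)·(-1))
  = (-8 + 1, 2 - 5, 9 + 11)
  = (-7, -3, 20)

(-7, -3, 20)


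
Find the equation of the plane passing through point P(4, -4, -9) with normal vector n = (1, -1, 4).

The plane through P with normal n = (a, b, c) satisfies n·(r - P) = 0,
i.e. ax + by + cz = a·x₀ + b·y₀ + c·z₀.
d = 1·4 + (-1)·(-4) + 4·(-9)
  = 4 + 4 - 36
  = -28
Equation: x - y + 4z = -28

x - y + 4z = -28


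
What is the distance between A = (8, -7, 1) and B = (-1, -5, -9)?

d = √[(x₂-x₁)² + (y₂-y₁)² + (z₂-z₁)²]
  = √[(-9)² + 2² + (-10)²]
  = √[81 + 4 + 100]
  = √185
  ≈ 13.6

13.6


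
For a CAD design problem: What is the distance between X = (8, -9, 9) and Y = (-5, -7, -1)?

d = √[(x₂-x₁)² + (y₂-y₁)² + (z₂-z₁)²]
  = √[(-13)² + 2² + (-10)²]
  = √[169 + 4 + 100]
  = √273
  ≈ 16.52

16.52


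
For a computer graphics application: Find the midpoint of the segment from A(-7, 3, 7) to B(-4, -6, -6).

M = ((x₁+x₂)/2, (y₁+y₂)/2, (z₁+z₂)/2)
  = ((-7 - 4)/2, (3 - 6)/2, (7 - 6)/2)
  = (-11/2, -3/2, 1/2)
  = (-5.5, -1.5, 0.5)

(-5.5, -1.5, 0.5)


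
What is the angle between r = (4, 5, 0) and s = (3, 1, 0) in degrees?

r·s = 4·3 + 5·1 + 0·0 = 12 + 5 + 0 = 17
|r| = √(4² + 5² + 0²) = √41 ≈ 6.403
|s| = √(3² + 1² + 0²) = √10 ≈ 3.162
cos θ = (r·s)/(|r||s|) = 17/(6.403·3.162) ≈ 0.8396
θ = arccos(0.8396) ≈ 32.91°

32.91°


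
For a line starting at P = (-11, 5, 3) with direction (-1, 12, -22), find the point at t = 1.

P(t) = P + t·d
  = (-11 + (-1)·1, 5 + 12·1, 3 + (-22)·1)
  = (-11 - 1, 5 + 12, 3 - 22)
  = (-12, 17, -19)

(-12, 17, -19)


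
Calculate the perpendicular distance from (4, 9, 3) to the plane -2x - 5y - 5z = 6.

distance = |a·x₀ + b·y₀ + c·z₀ - d| / √(a² + b² + c²)
  = |(-2)·4 + (-5)·9 + (-5)·3 - 6| / √((-2)² + (-5)² + (-5)²)
  = |-8 - 45 - 15 - 6| / √(4 + 25 + 25)
  = |-74| / √54
  = 74 / 7.348
  ≈ 10.07

10.07


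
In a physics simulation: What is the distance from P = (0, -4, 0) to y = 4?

distance = |a·x₀ + b·y₀ + c·z₀ - d| / √(a² + b² + c²)
  = |0·0 + 1·(-4) + 0·0 - 4| / √(0² + 1² + 0²)
  = |0 - 4 + 0 - 4| / √(0 + 1 + 0)
  = |-8| / √1
  = 8 / 1
  ≈ 8

8


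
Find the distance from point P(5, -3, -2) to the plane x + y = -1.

distance = |a·x₀ + b·y₀ + c·z₀ - d| / √(a² + b² + c²)
  = |1·5 + 1·(-3) + 0·(-2) - (-1)| / √(1² + 1² + 0²)
  = |5 - 3 + 0 + 1| / √(1 + 1 + 0)
  = |3| / √2
  = 3 / 1.414
  ≈ 2.121

2.121


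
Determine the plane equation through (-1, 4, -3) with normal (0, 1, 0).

The plane through P with normal n = (a, b, c) satisfies n·(r - P) = 0,
i.e. ax + by + cz = a·x₀ + b·y₀ + c·z₀.
d = 0·(-1) + 1·4 + 0·(-3)
  = 0 + 4 + 0
  = 4
Equation: y = 4

y = 4


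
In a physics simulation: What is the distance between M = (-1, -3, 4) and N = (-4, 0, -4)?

d = √[(x₂-x₁)² + (y₂-y₁)² + (z₂-z₁)²]
  = √[(-3)² + 3² + (-8)²]
  = √[9 + 9 + 64]
  = √82
  ≈ 9.055

9.055


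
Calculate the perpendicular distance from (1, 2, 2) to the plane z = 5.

distance = |a·x₀ + b·y₀ + c·z₀ - d| / √(a² + b² + c²)
  = |0·1 + 0·2 + 1·2 - 5| / √(0² + 0² + 1²)
  = |0 + 0 + 2 - 5| / √(0 + 0 + 1)
  = |-3| / √1
  = 3 / 1
  ≈ 3

3


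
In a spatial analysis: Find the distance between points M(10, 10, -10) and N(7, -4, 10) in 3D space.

d = √[(x₂-x₁)² + (y₂-y₁)² + (z₂-z₁)²]
  = √[(-3)² + (-14)² + 20²]
  = √[9 + 196 + 400]
  = √605
  ≈ 24.6

24.6


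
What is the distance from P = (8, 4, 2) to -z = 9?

distance = |a·x₀ + b·y₀ + c·z₀ - d| / √(a² + b² + c²)
  = |0·8 + 0·4 + (-1)·2 - 9| / √(0² + 0² + (-1)²)
  = |0 + 0 - 2 - 9| / √(0 + 0 + 1)
  = |-11| / √1
  = 11 / 1
  ≈ 11

11


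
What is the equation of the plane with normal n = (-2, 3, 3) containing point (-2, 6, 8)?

The plane through P with normal n = (a, b, c) satisfies n·(r - P) = 0,
i.e. ax + by + cz = a·x₀ + b·y₀ + c·z₀.
d = (-2)·(-2) + 3·6 + 3·8
  = 4 + 18 + 24
  = 46
Equation: -2x + 3y + 3z = 46

-2x + 3y + 3z = 46


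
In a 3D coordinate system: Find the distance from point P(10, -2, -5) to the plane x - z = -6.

distance = |a·x₀ + b·y₀ + c·z₀ - d| / √(a² + b² + c²)
  = |1·10 + 0·(-2) + (-1)·(-5) - (-6)| / √(1² + 0² + (-1)²)
  = |10 + 0 + 5 + 6| / √(1 + 0 + 1)
  = |21| / √2
  = 21 / 1.414
  ≈ 14.85

14.85


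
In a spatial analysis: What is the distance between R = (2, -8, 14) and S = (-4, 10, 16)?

d = √[(x₂-x₁)² + (y₂-y₁)² + (z₂-z₁)²]
  = √[(-6)² + 18² + 2²]
  = √[36 + 324 + 4]
  = √364
  ≈ 19.08

19.08


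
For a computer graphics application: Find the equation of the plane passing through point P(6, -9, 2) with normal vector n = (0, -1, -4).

The plane through P with normal n = (a, b, c) satisfies n·(r - P) = 0,
i.e. ax + by + cz = a·x₀ + b·y₀ + c·z₀.
d = 0·6 + (-1)·(-9) + (-4)·2
  = 0 + 9 - 8
  = 1
Equation: -y - 4z = 1

-y - 4z = 1


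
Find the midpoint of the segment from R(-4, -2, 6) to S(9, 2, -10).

M = ((x₁+x₂)/2, (y₁+y₂)/2, (z₁+z₂)/2)
  = ((-4 + 9)/2, (-2 + 2)/2, (6 - 10)/2)
  = (5/2, 0/2, -4/2)
  = (2.5, 0, -2)

(2.5, 0, -2)


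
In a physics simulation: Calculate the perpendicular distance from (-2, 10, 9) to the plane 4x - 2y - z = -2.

distance = |a·x₀ + b·y₀ + c·z₀ - d| / √(a² + b² + c²)
  = |4·(-2) + (-2)·10 + (-1)·9 - (-2)| / √(4² + (-2)² + (-1)²)
  = |-8 - 20 - 9 + 2| / √(16 + 4 + 1)
  = |-35| / √21
  = 35 / 4.583
  ≈ 7.638

7.638


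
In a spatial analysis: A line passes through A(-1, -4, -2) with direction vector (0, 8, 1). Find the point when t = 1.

P(t) = A + t·d
  = (-1 + 0·1, -4 + 8·1, -2 + 1·1)
  = (-1 + 0, -4 + 8, -2 + 1)
  = (-1, 4, -1)

(-1, 4, -1)


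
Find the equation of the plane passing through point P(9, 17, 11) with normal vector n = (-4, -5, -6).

The plane through P with normal n = (a, b, c) satisfies n·(r - P) = 0,
i.e. ax + by + cz = a·x₀ + b·y₀ + c·z₀.
d = (-4)·9 + (-5)·17 + (-6)·11
  = -36 - 85 - 66
  = -187
Equation: -4x - 5y - 6z = -187

-4x - 5y - 6z = -187


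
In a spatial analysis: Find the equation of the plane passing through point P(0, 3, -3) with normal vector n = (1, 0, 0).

The plane through P with normal n = (a, b, c) satisfies n·(r - P) = 0,
i.e. ax + by + cz = a·x₀ + b·y₀ + c·z₀.
d = 1·0 + 0·3 + 0·(-3)
  = 0 + 0 + 0
  = 0
Equation: x = 0

x = 0


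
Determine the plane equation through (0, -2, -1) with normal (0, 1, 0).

The plane through P with normal n = (a, b, c) satisfies n·(r - P) = 0,
i.e. ax + by + cz = a·x₀ + b·y₀ + c·z₀.
d = 0·0 + 1·(-2) + 0·(-1)
  = 0 - 2 + 0
  = -2
Equation: y = -2

y = -2


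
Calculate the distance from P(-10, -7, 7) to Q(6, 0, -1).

d = √[(x₂-x₁)² + (y₂-y₁)² + (z₂-z₁)²]
  = √[16² + 7² + (-8)²]
  = √[256 + 49 + 64]
  = √369
  ≈ 19.21

19.21


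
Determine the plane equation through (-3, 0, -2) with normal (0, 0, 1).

The plane through P with normal n = (a, b, c) satisfies n·(r - P) = 0,
i.e. ax + by + cz = a·x₀ + b·y₀ + c·z₀.
d = 0·(-3) + 0·0 + 1·(-2)
  = 0 + 0 - 2
  = -2
Equation: z = -2

z = -2


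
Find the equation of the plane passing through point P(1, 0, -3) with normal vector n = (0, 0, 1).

The plane through P with normal n = (a, b, c) satisfies n·(r - P) = 0,
i.e. ax + by + cz = a·x₀ + b·y₀ + c·z₀.
d = 0·1 + 0·0 + 1·(-3)
  = 0 + 0 - 3
  = -3
Equation: z = -3

z = -3


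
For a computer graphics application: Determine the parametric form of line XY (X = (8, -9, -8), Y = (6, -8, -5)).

Direction vector d = Y - X = (6 - 8, -8 + 9, -5 + 8) = (-2, 1, 3)
Parametric form r = X + t·d:
x = 8 - 2t, y = -9 + t, z = -8 + 3t

x = 8 - 2t, y = -9 + t, z = -8 + 3t


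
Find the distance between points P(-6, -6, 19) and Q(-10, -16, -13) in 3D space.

d = √[(x₂-x₁)² + (y₂-y₁)² + (z₂-z₁)²]
  = √[(-4)² + (-10)² + (-32)²]
  = √[16 + 100 + 1024]
  = √1140
  ≈ 33.76

33.76


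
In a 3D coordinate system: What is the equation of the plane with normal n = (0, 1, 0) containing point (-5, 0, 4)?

The plane through P with normal n = (a, b, c) satisfies n·(r - P) = 0,
i.e. ax + by + cz = a·x₀ + b·y₀ + c·z₀.
d = 0·(-5) + 1·0 + 0·4
  = 0 + 0 + 0
  = 0
Equation: y = 0

y = 0


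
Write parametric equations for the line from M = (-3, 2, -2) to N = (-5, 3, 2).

Direction vector d = N - M = (-5 + 3, 3 - 2, 2 + 2) = (-2, 1, 4)
Parametric form r = M + t·d:
x = -3 - 2t, y = 2 + t, z = -2 + 4t

x = -3 - 2t, y = 2 + t, z = -2 + 4t


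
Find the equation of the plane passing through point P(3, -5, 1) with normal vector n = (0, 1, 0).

The plane through P with normal n = (a, b, c) satisfies n·(r - P) = 0,
i.e. ax + by + cz = a·x₀ + b·y₀ + c·z₀.
d = 0·3 + 1·(-5) + 0·1
  = 0 - 5 + 0
  = -5
Equation: y = -5

y = -5


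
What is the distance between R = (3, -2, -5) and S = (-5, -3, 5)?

d = √[(x₂-x₁)² + (y₂-y₁)² + (z₂-z₁)²]
  = √[(-8)² + (-1)² + 10²]
  = √[64 + 1 + 100]
  = √165
  ≈ 12.85

12.85


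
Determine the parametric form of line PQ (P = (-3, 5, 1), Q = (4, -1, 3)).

Direction vector d = Q - P = (4 + 3, -1 - 5, 3 - 1) = (7, -6, 2)
Parametric form r = P + t·d:
x = -3 + 7t, y = 5 - 6t, z = 1 + 2t

x = -3 + 7t, y = 5 - 6t, z = 1 + 2t


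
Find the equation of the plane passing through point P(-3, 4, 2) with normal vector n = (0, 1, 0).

The plane through P with normal n = (a, b, c) satisfies n·(r - P) = 0,
i.e. ax + by + cz = a·x₀ + b·y₀ + c·z₀.
d = 0·(-3) + 1·4 + 0·2
  = 0 + 4 + 0
  = 4
Equation: y = 4

y = 4


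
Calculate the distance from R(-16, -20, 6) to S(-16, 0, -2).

d = √[(x₂-x₁)² + (y₂-y₁)² + (z₂-z₁)²]
  = √[0² + 20² + (-8)²]
  = √[0 + 400 + 64]
  = √464
  ≈ 21.54

21.54


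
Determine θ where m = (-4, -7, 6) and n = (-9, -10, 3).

m·n = (-4)·(-9) + (-7)·(-10) + 6·3 = 36 + 70 + 18 = 124
|m| = √((-4)² + (-7)² + 6²) = √101 ≈ 10.05
|n| = √((-9)² + (-10)² + 3²) = √190 ≈ 13.78
cos θ = (m·n)/(|m||n|) = 124/(10.05·13.78) ≈ 0.8951
θ = arccos(0.8951) ≈ 26.48°

26.48°


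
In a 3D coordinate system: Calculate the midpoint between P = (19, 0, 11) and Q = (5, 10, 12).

M = ((x₁+x₂)/2, (y₁+y₂)/2, (z₁+z₂)/2)
  = ((19 + 5)/2, (0 + 10)/2, (11 + 12)/2)
  = (24/2, 10/2, 23/2)
  = (12, 5, 11.5)

(12, 5, 11.5)


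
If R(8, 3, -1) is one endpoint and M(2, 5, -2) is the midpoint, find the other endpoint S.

S = 2M - R
  = (2·2 - 8, 2·5 - 3, 2·(-2) - (-1))
  = (4 - 8, 10 - 3, -4 + 1)
  = (-4, 7, -3)

(-4, 7, -3)


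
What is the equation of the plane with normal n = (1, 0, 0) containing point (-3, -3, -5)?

The plane through P with normal n = (a, b, c) satisfies n·(r - P) = 0,
i.e. ax + by + cz = a·x₀ + b·y₀ + c·z₀.
d = 1·(-3) + 0·(-3) + 0·(-5)
  = -3 + 0 + 0
  = -3
Equation: x = -3

x = -3


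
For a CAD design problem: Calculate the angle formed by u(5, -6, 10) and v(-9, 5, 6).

u·v = 5·(-9) + (-6)·5 + 10·6 = -45 - 30 + 60 = -15
|u| = √(5² + (-6)² + 10²) = √161 ≈ 12.69
|v| = √((-9)² + 5² + 6²) = √142 ≈ 11.92
cos θ = (u·v)/(|u||v|) = -15/(12.69·11.92) ≈ -0.09921
θ = arccos(-0.09921) ≈ 95.69°

95.69°


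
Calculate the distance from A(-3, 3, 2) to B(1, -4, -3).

d = √[(x₂-x₁)² + (y₂-y₁)² + (z₂-z₁)²]
  = √[4² + (-7)² + (-5)²]
  = √[16 + 49 + 25]
  = √90
  ≈ 9.487

9.487


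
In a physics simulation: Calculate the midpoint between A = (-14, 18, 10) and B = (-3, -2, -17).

M = ((x₁+x₂)/2, (y₁+y₂)/2, (z₁+z₂)/2)
  = ((-14 - 3)/2, (18 - 2)/2, (10 - 17)/2)
  = (-17/2, 16/2, -7/2)
  = (-8.5, 8, -3.5)

(-8.5, 8, -3.5)


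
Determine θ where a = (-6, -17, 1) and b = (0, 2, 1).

a·b = (-6)·0 + (-17)·2 + 1·1 = 0 - 34 + 1 = -33
|a| = √((-6)² + (-17)² + 1²) = √326 ≈ 18.06
|b| = √(0² + 2² + 1²) = √5 ≈ 2.236
cos θ = (a·b)/(|a||b|) = -33/(18.06·2.236) ≈ -0.8174
θ = arccos(-0.8174) ≈ 144.8°

144.8°


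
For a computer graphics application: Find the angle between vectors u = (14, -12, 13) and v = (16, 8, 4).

u·v = 14·16 + (-12)·8 + 13·4 = 224 - 96 + 52 = 180
|u| = √(14² + (-12)² + 13²) = √509 ≈ 22.56
|v| = √(16² + 8² + 4²) = √336 ≈ 18.33
cos θ = (u·v)/(|u||v|) = 180/(22.56·18.33) ≈ 0.4353
θ = arccos(0.4353) ≈ 64.2°

64.2°


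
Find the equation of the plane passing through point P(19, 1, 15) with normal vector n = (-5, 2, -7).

The plane through P with normal n = (a, b, c) satisfies n·(r - P) = 0,
i.e. ax + by + cz = a·x₀ + b·y₀ + c·z₀.
d = (-5)·19 + 2·1 + (-7)·15
  = -95 + 2 - 105
  = -198
Equation: -5x + 2y - 7z = -198

-5x + 2y - 7z = -198


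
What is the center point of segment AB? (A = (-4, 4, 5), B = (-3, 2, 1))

M = ((x₁+x₂)/2, (y₁+y₂)/2, (z₁+z₂)/2)
  = ((-4 - 3)/2, (4 + 2)/2, (5 + 1)/2)
  = (-7/2, 6/2, 6/2)
  = (-3.5, 3, 3)

(-3.5, 3, 3)


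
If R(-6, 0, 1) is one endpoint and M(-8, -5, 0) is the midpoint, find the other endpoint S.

S = 2M - R
  = (2·(-8) - (-6), 2·(-5) - 0, 2·0 - 1)
  = (-16 + 6, -10 + 0, 0 - 1)
  = (-10, -10, -1)

(-10, -10, -1)


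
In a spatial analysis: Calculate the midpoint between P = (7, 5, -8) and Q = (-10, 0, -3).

M = ((x₁+x₂)/2, (y₁+y₂)/2, (z₁+z₂)/2)
  = ((7 - 10)/2, (5 + 0)/2, (-8 - 3)/2)
  = (-3/2, 5/2, -11/2)
  = (-1.5, 2.5, -5.5)

(-1.5, 2.5, -5.5)


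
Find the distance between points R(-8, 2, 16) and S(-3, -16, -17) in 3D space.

d = √[(x₂-x₁)² + (y₂-y₁)² + (z₂-z₁)²]
  = √[5² + (-18)² + (-33)²]
  = √[25 + 324 + 1089]
  = √1438
  ≈ 37.92

37.92


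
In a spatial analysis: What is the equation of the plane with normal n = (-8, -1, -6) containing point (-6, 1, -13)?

The plane through P with normal n = (a, b, c) satisfies n·(r - P) = 0,
i.e. ax + by + cz = a·x₀ + b·y₀ + c·z₀.
d = (-8)·(-6) + (-1)·1 + (-6)·(-13)
  = 48 - 1 + 78
  = 125
Equation: -8x - y - 6z = 125

-8x - y - 6z = 125


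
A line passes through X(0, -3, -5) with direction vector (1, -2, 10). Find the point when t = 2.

P(t) = X + t·d
  = (0 + 1·2, -3 + (-2)·2, -5 + 10·2)
  = (0 + 2, -3 - 4, -5 + 20)
  = (2, -7, 15)

(2, -7, 15)


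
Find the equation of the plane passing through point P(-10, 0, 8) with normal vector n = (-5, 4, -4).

The plane through P with normal n = (a, b, c) satisfies n·(r - P) = 0,
i.e. ax + by + cz = a·x₀ + b·y₀ + c·z₀.
d = (-5)·(-10) + 4·0 + (-4)·8
  = 50 + 0 - 32
  = 18
Equation: -5x + 4y - 4z = 18

-5x + 4y - 4z = 18


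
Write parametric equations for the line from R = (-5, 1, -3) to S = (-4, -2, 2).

Direction vector d = S - R = (-4 + 5, -2 - 1, 2 + 3) = (1, -3, 5)
Parametric form r = R + t·d:
x = -5 + t, y = 1 - 3t, z = -3 + 5t

x = -5 + t, y = 1 - 3t, z = -3 + 5t


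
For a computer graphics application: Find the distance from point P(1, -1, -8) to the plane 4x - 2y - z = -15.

distance = |a·x₀ + b·y₀ + c·z₀ - d| / √(a² + b² + c²)
  = |4·1 + (-2)·(-1) + (-1)·(-8) - (-15)| / √(4² + (-2)² + (-1)²)
  = |4 + 2 + 8 + 15| / √(16 + 4 + 1)
  = |29| / √21
  = 29 / 4.583
  ≈ 6.328

6.328


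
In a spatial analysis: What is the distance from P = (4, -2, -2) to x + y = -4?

distance = |a·x₀ + b·y₀ + c·z₀ - d| / √(a² + b² + c²)
  = |1·4 + 1·(-2) + 0·(-2) - (-4)| / √(1² + 1² + 0²)
  = |4 - 2 + 0 + 4| / √(1 + 1 + 0)
  = |6| / √2
  = 6 / 1.414
  ≈ 4.243

4.243


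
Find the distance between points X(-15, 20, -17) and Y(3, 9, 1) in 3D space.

d = √[(x₂-x₁)² + (y₂-y₁)² + (z₂-z₁)²]
  = √[18² + (-11)² + 18²]
  = √[324 + 121 + 324]
  = √769
  ≈ 27.73

27.73


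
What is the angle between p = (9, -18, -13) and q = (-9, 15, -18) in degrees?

p·q = 9·(-9) + (-18)·15 + (-13)·(-18) = -81 - 270 + 234 = -117
|p| = √(9² + (-18)² + (-13)²) = √574 ≈ 23.96
|q| = √((-9)² + 15² + (-18)²) = √630 ≈ 25.1
cos θ = (p·q)/(|p||q|) = -117/(23.96·25.1) ≈ -0.1946
θ = arccos(-0.1946) ≈ 101.2°

101.2°


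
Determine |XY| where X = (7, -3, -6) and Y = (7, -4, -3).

d = √[(x₂-x₁)² + (y₂-y₁)² + (z₂-z₁)²]
  = √[0² + (-1)² + 3²]
  = √[0 + 1 + 9]
  = √10
  ≈ 3.162

3.162


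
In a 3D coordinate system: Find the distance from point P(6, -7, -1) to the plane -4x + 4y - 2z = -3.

distance = |a·x₀ + b·y₀ + c·z₀ - d| / √(a² + b² + c²)
  = |(-4)·6 + 4·(-7) + (-2)·(-1) - (-3)| / √((-4)² + 4² + (-2)²)
  = |-24 - 28 + 2 + 3| / √(16 + 16 + 4)
  = |-47| / √36
  = 47 / 6
  ≈ 7.833

7.833


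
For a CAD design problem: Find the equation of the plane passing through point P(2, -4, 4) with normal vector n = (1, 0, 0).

The plane through P with normal n = (a, b, c) satisfies n·(r - P) = 0,
i.e. ax + by + cz = a·x₀ + b·y₀ + c·z₀.
d = 1·2 + 0·(-4) + 0·4
  = 2 + 0 + 0
  = 2
Equation: x = 2

x = 2


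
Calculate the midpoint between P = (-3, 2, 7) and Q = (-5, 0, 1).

M = ((x₁+x₂)/2, (y₁+y₂)/2, (z₁+z₂)/2)
  = ((-3 - 5)/2, (2 + 0)/2, (7 + 1)/2)
  = (-8/2, 2/2, 8/2)
  = (-4, 1, 4)

(-4, 1, 4)


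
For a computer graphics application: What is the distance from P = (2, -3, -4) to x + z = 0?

distance = |a·x₀ + b·y₀ + c·z₀ - d| / √(a² + b² + c²)
  = |1·2 + 0·(-3) + 1·(-4) - 0| / √(1² + 0² + 1²)
  = |2 + 0 - 4 + 0| / √(1 + 0 + 1)
  = |-2| / √2
  = 2 / 1.414
  ≈ 1.414

1.414


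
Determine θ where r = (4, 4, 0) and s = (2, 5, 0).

r·s = 4·2 + 4·5 + 0·0 = 8 + 20 + 0 = 28
|r| = √(4² + 4² + 0²) = √32 ≈ 5.657
|s| = √(2² + 5² + 0²) = √29 ≈ 5.385
cos θ = (r·s)/(|r||s|) = 28/(5.657·5.385) ≈ 0.9191
θ = arccos(0.9191) ≈ 23.2°

23.2°


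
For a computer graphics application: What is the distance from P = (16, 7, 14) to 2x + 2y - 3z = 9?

distance = |a·x₀ + b·y₀ + c·z₀ - d| / √(a² + b² + c²)
  = |2·16 + 2·7 + (-3)·14 - 9| / √(2² + 2² + (-3)²)
  = |32 + 14 - 42 - 9| / √(4 + 4 + 9)
  = |-5| / √17
  = 5 / 4.123
  ≈ 1.213

1.213


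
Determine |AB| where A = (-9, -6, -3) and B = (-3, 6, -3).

d = √[(x₂-x₁)² + (y₂-y₁)² + (z₂-z₁)²]
  = √[6² + 12² + 0²]
  = √[36 + 144 + 0]
  = √180
  ≈ 13.42

13.42


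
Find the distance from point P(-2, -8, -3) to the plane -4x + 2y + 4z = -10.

distance = |a·x₀ + b·y₀ + c·z₀ - d| / √(a² + b² + c²)
  = |(-4)·(-2) + 2·(-8) + 4·(-3) - (-10)| / √((-4)² + 2² + 4²)
  = |8 - 16 - 12 + 10| / √(16 + 4 + 16)
  = |-10| / √36
  = 10 / 6
  ≈ 1.667

1.667


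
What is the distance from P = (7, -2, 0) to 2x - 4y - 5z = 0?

distance = |a·x₀ + b·y₀ + c·z₀ - d| / √(a² + b² + c²)
  = |2·7 + (-4)·(-2) + (-5)·0 - 0| / √(2² + (-4)² + (-5)²)
  = |14 + 8 + 0 + 0| / √(4 + 16 + 25)
  = |22| / √45
  = 22 / 6.708
  ≈ 3.28

3.28


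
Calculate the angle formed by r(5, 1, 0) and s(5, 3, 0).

r·s = 5·5 + 1·3 + 0·0 = 25 + 3 + 0 = 28
|r| = √(5² + 1² + 0²) = √26 ≈ 5.099
|s| = √(5² + 3² + 0²) = √34 ≈ 5.831
cos θ = (r·s)/(|r||s|) = 28/(5.099·5.831) ≈ 0.9417
θ = arccos(0.9417) ≈ 19.65°

19.65°


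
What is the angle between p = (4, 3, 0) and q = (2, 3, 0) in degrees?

p·q = 4·2 + 3·3 + 0·0 = 8 + 9 + 0 = 17
|p| = √(4² + 3² + 0²) = √25 ≈ 5
|q| = √(2² + 3² + 0²) = √13 ≈ 3.606
cos θ = (p·q)/(|p||q|) = 17/(5·3.606) ≈ 0.943
θ = arccos(0.943) ≈ 19.44°

19.44°


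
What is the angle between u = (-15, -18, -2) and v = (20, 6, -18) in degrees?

u·v = (-15)·20 + (-18)·6 + (-2)·(-18) = -300 - 108 + 36 = -372
|u| = √((-15)² + (-18)² + (-2)²) = √553 ≈ 23.52
|v| = √(20² + 6² + (-18)²) = √760 ≈ 27.57
cos θ = (u·v)/(|u||v|) = -372/(23.52·27.57) ≈ -0.5738
θ = arccos(-0.5738) ≈ 125°

125°


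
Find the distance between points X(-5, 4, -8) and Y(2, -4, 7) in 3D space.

d = √[(x₂-x₁)² + (y₂-y₁)² + (z₂-z₁)²]
  = √[7² + (-8)² + 15²]
  = √[49 + 64 + 225]
  = √338
  ≈ 18.38

18.38


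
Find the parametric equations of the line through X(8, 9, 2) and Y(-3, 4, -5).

Direction vector d = Y - X = (-3 - 8, 4 - 9, -5 - 2) = (-11, -5, -7)
Parametric form r = X + t·d:
x = 8 - 11t, y = 9 - 5t, z = 2 - 7t

x = 8 - 11t, y = 9 - 5t, z = 2 - 7t


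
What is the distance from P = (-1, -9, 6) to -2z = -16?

distance = |a·x₀ + b·y₀ + c·z₀ - d| / √(a² + b² + c²)
  = |0·(-1) + 0·(-9) + (-2)·6 - (-16)| / √(0² + 0² + (-2)²)
  = |0 + 0 - 12 + 16| / √(0 + 0 + 4)
  = |4| / √4
  = 4 / 2
  ≈ 2

2


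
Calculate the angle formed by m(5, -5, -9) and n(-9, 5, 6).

m·n = 5·(-9) + (-5)·5 + (-9)·6 = -45 - 25 - 54 = -124
|m| = √(5² + (-5)² + (-9)²) = √131 ≈ 11.45
|n| = √((-9)² + 5² + 6²) = √142 ≈ 11.92
cos θ = (m·n)/(|m||n|) = -124/(11.45·11.92) ≈ -0.9092
θ = arccos(-0.9092) ≈ 155.4°

155.4°
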